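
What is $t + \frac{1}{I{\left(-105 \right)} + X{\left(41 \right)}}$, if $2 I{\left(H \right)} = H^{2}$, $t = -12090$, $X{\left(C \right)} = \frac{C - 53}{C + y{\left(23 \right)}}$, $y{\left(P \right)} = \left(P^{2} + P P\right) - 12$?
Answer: $- \frac{144888383416}{11984151} \approx -12090.0$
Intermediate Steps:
$y{\left(P \right)} = -12 + 2 P^{2}$ ($y{\left(P \right)} = \left(P^{2} + P^{2}\right) - 12 = 2 P^{2} - 12 = -12 + 2 P^{2}$)
$X{\left(C \right)} = \frac{-53 + C}{1046 + C}$ ($X{\left(C \right)} = \frac{C - 53}{C - \left(12 - 2 \cdot 23^{2}\right)} = \frac{-53 + C}{C + \left(-12 + 2 \cdot 529\right)} = \frac{-53 + C}{C + \left(-12 + 1058\right)} = \frac{-53 + C}{C + 1046} = \frac{-53 + C}{1046 + C}$)
$I{\left(H \right)} = \frac{H^{2}}{2}$
$t + \frac{1}{I{\left(-105 \right)} + X{\left(41 \right)}} = -12090 + \frac{1}{\frac{\left(-105\right)^{2}}{2} + \frac{-53 + 41}{1046 + 41}} = -12090 + \frac{1}{\frac{1}{2} \cdot 11025 + \frac{1}{1087} \left(-12\right)} = -12090 + \frac{1}{\frac{11025}{2} + \frac{1}{1087} \left(-12\right)} = -12090 + \frac{1}{\frac{11025}{2} - \frac{12}{1087}} = -12090 + \frac{1}{\frac{11984151}{2174}} = -12090 + \frac{2174}{11984151} = - \frac{144888383416}{11984151}$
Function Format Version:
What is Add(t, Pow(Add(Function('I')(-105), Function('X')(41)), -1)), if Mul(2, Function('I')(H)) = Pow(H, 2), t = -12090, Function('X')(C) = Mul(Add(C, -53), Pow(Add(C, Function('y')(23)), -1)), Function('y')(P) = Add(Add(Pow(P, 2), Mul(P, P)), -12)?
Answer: Rational(-144888383416, 11984151) ≈ -12090.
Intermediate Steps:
Function('y')(P) = Add(-12, Mul(2, Pow(P, 2))) (Function('y')(P) = Add(Add(Pow(P, 2), Pow(P, 2)), -12) = Add(Mul(2, Pow(P, 2)), -12) = Add(-12, Mul(2, Pow(P, 2))))
Function('X')(C) = Mul(Pow(Add(1046, C), -1), Add(-53, C)) (Function('X')(C) = Mul(Add(C, -53), Pow(Add(C, Add(-12, Mul(2, Pow(23, 2)))), -1)) = Mul(Add(-53, C), Pow(Add(C, Add(-12, Mul(2, 529))), -1)) = Mul(Add(-53, C), Pow(Add(C, Add(-12, 1058)), -1)) = Mul(Add(-53, C), Pow(Add(C, 1046), -1)) = Mul(Add(-53, C), Pow(Add(1046, C), -1)) = Mul(Pow(Add(1046, C), -1), Add(-53, C)))
Function('I')(H) = Mul(Rational(1, 2), Pow(H, 2))
Add(t, Pow(Add(Function('I')(-105), Function('X')(41)), -1)) = Add(-12090, Pow(Add(Mul(Rational(1, 2), Pow(-105, 2)), Mul(Pow(Add(1046, 41), -1), Add(-53, 41))), -1)) = Add(-12090, Pow(Add(Mul(Rational(1, 2), 11025), Mul(Pow(1087, -1), -12)), -1)) = Add(-12090, Pow(Add(Rational(11025, 2), Mul(Rational(1, 1087), -12)), -1)) = Add(-12090, Pow(Add(Rational(11025, 2), Rational(-12, 1087)), -1)) = Add(-12090, Pow(Rational(11984151, 2174), -1)) = Add(-12090, Rational(2174, 11984151)) = Rational(-144888383416, 11984151)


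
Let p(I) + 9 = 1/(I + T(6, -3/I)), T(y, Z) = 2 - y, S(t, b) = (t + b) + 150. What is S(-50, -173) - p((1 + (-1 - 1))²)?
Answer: -191/3 ≈ -63.667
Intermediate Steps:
S(t, b) = 150 + b + t (S(t, b) = (b + t) + 150 = 150 + b + t)
p(I) = -9 + 1/(-4 + I) (p(I) = -9 + 1/(I + (2 - 1*6)) = -9 + 1/(I + (2 - 6)) = -9 + 1/(I - 4) = -9 + 1/(-4 + I))
S(-50, -173) - p((1 + (-1 - 1))²) = (150 - 173 - 50) - (37 - 9*(1 + (-1 - 1))²)/(-4 + (1 + (-1 - 1))²) = -73 - (37 - 9*(1 - 2)²)/(-4 + (1 - 2)²) = -73 - (37 - 9*(-1)²)/(-4 + (-1)²) = -73 - (37 - 9*1)/(-4 + 1) = -73 - (37 - 9)/(-3) = -73 - (-1)*28/3 = -73 - 1*(-28/3) = -73 + 28/3 = -191/3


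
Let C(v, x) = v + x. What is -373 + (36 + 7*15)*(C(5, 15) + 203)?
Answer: 31070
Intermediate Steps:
-373 + (36 + 7*15)*(C(5, 15) + 203) = -373 + (36 + 7*15)*((5 + 15) + 203) = -373 + (36 + 105)*(20 + 203) = -373 + 141*223 = -373 + 31443 = 31070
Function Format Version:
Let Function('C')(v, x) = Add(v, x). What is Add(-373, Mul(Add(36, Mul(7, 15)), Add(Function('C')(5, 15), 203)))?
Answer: 31070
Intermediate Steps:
Add(-373, Mul(Add(36, Mul(7, 15)), Add(Function('C')(5, 15), 203))) = Add(-373, Mul(Add(36, Mul(7, 15)), Add(Add(5, 15), 203))) = Add(-373, Mul(Add(36, 105), Add(20, 203))) = Add(-373, Mul(141, 223)) = Add(-373, 31443) = 31070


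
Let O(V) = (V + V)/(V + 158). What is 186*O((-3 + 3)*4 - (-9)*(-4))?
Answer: -6696/61 ≈ -109.77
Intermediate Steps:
O(V) = 2*V/(158 + V) (O(V) = (2*V)/(158 + V) = 2*V/(158 + V))
186*O((-3 + 3)*4 - (-9)*(-4)) = 186*(2*((-3 + 3)*4 - (-9)*(-4))/(158 + ((-3 + 3)*4 - (-9)*(-4)))) = 186*(2*(0*4 - 1*36)/(158 + (0*4 - 1*36))) = 186*(2*(0 - 36)/(158 + (0 - 36))) = 186*(2*(-36)/(158 - 36)) = 186*(2*(-36)/122) = 186*(2*(-36)*(1/122)) = 186*(-36/61) = -6696/61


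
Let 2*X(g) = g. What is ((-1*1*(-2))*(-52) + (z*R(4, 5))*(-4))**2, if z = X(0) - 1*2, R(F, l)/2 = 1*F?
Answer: 1600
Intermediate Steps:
R(F, l) = 2*F (R(F, l) = 2*(1*F) = 2*F)
X(g) = g/2
z = -2 (z = (1/2)*0 - 1*2 = 0 - 2 = -2)
((-1*1*(-2))*(-52) + (z*R(4, 5))*(-4))**2 = ((-1*1*(-2))*(-52) - 4*4*(-4))**2 = (-1*(-2)*(-52) - 2*8*(-4))**2 = (2*(-52) - 16*(-4))**2 = (-104 + 64)**2 = (-40)**2 = 1600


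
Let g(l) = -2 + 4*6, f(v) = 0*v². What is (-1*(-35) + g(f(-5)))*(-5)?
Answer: -285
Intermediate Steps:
f(v) = 0
g(l) = 22 (g(l) = -2 + 24 = 22)
(-1*(-35) + g(f(-5)))*(-5) = (-1*(-35) + 22)*(-5) = (35 + 22)*(-5) = 57*(-5) = -285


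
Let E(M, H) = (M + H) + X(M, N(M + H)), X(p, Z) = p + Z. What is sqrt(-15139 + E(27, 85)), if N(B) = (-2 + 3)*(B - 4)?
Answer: 2*I*sqrt(3723) ≈ 122.03*I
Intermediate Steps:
N(B) = -4 + B (N(B) = 1*(-4 + B) = -4 + B)
X(p, Z) = Z + p
E(M, H) = -4 + 2*H + 3*M (E(M, H) = (M + H) + ((-4 + (M + H)) + M) = (H + M) + ((-4 + (H + M)) + M) = (H + M) + ((-4 + H + M) + M) = (H + M) + (-4 + H + 2*M) = -4 + 2*H + 3*M)
sqrt(-15139 + E(27, 85)) = sqrt(-15139 + (-4 + 2*85 + 3*27)) = sqrt(-15139 + (-4 + 170 + 81)) = sqrt(-15139 + 247) = sqrt(-14892) = 2*I*sqrt(3723)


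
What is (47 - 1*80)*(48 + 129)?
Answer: -5841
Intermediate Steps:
(47 - 1*80)*(48 + 129) = (47 - 80)*177 = -33*177 = -5841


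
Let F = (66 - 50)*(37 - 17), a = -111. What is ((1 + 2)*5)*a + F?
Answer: -1345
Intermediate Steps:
F = 320 (F = 16*20 = 320)
((1 + 2)*5)*a + F = ((1 + 2)*5)*(-111) + 320 = (3*5)*(-111) + 320 = 15*(-111) + 320 = -1665 + 320 = -1345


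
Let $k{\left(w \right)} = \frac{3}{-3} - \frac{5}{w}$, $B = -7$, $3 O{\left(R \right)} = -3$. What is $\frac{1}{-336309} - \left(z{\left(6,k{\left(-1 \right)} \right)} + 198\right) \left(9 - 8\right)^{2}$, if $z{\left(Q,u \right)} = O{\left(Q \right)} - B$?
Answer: $- \frac{68607037}{336309} \approx -204.0$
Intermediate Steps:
$O{\left(R \right)} = -1$ ($O{\left(R \right)} = \frac{1}{3} \left(-3\right) = -1$)
$k{\left(w \right)} = -1 - \frac{5}{w}$ ($k{\left(w \right)} = 3 \left(- \frac{1}{3}\right) - \frac{5}{w} = -1 - \frac{5}{w}$)
$z{\left(Q,u \right)} = 6$ ($z{\left(Q,u \right)} = -1 - -7 = -1 + 7 = 6$)
$\frac{1}{-336309} - \left(z{\left(6,k{\left(-1 \right)} \right)} + 198\right) \left(9 - 8\right)^{2} = \frac{1}{-336309} - \left(6 + 198\right) \left(9 - 8\right)^{2} = - \frac{1}{336309} - 204 \cdot 1^{2} = - \frac{1}{336309} - 204 \cdot 1 = - \frac{1}{336309} - 204 = - \frac{68607037}{336309}$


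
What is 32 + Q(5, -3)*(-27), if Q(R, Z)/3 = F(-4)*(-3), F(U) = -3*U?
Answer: 2948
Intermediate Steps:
Q(R, Z) = -108 (Q(R, Z) = 3*(-3*(-4)*(-3)) = 3*(12*(-3)) = 3*(-36) = -108)
32 + Q(5, -3)*(-27) = 32 - 108*(-27) = 32 + 2916 = 2948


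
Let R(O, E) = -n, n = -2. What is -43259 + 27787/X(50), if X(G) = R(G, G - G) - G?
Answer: -2104219/48 ≈ -43838.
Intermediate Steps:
R(O, E) = 2 (R(O, E) = -1*(-2) = 2)
X(G) = 2 - G
-43259 + 27787/X(50) = -43259 + 27787/(2 - 1*50) = -43259 + 27787/(2 - 50) = -43259 + 27787/(-48) = -43259 + 27787*(-1/48) = -43259 - 27787/48 = -2104219/48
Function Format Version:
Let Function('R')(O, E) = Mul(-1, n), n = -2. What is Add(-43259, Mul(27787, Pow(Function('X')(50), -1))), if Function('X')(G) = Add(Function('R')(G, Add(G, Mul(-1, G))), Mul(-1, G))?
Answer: Rational(-2104219, 48) ≈ -43838.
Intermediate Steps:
Function('R')(O, E) = 2 (Function('R')(O, E) = Mul(-1, -2) = 2)
Function('X')(G) = Add(2, Mul(-1, G))
Add(-43259, Mul(27787, Pow(Function('X')(50), -1))) = Add(-43259, Mul(27787, Pow(Add(2, Mul(-1, 50)), -1))) = Add(-43259, Mul(27787, Pow(Add(2, -50), -1))) = Add(-43259, Mul(27787, Pow(-48, -1))) = Add(-43259, Mul(27787, Rational(-1, 48))) = Add(-43259, Rational(-27787, 48)) = Rational(-2104219, 48)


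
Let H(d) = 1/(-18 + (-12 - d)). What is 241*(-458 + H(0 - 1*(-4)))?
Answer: -3753093/34 ≈ -1.1039e+5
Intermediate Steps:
H(d) = 1/(-30 - d)
241*(-458 + H(0 - 1*(-4))) = 241*(-458 - 1/(30 + (0 - 1*(-4)))) = 241*(-458 - 1/(30 + (0 + 4))) = 241*(-458 - 1/(30 + 4)) = 241*(-458 - 1/34) = 241*(-15573/34) = -3753093/34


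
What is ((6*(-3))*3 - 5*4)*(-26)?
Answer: 1924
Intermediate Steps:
((6*(-3))*3 - 5*4)*(-26) = (-18*3 - 20)*(-26) = (-54 - 20)*(-26) = -74*(-26) = 1924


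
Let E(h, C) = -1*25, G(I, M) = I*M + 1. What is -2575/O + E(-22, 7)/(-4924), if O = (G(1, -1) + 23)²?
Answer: -12666075/2604796 ≈ -4.8626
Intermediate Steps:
G(I, M) = 1 + I*M
E(h, C) = -25
O = 529 (O = ((1 + 1*(-1)) + 23)² = ((1 - 1) + 23)² = (0 + 23)² = 23² = 529)
-2575/O + E(-22, 7)/(-4924) = -2575/529 - 25/(-4924) = -2575*1/529 - 25*(-1/4924) = -2575/529 + 25/4924 = -12666075/2604796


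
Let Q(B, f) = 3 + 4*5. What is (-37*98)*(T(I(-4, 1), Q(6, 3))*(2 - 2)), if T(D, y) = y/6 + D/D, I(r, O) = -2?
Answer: 0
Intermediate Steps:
Q(B, f) = 23 (Q(B, f) = 3 + 20 = 23)
T(D, y) = 1 + y/6 (T(D, y) = y*(⅙) + 1 = y/6 + 1 = 1 + y/6)
(-37*98)*(T(I(-4, 1), Q(6, 3))*(2 - 2)) = (-37*98)*((1 + (⅙)*23)*(2 - 2)) = -3626*(1 + 23/6)*0 = -52577*0/3 = -3626*0 = 0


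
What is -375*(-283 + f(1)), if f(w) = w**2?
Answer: 105750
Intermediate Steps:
-375*(-283 + f(1)) = -375*(-283 + 1**2) = -375*(-283 + 1) = -375*(-282) = 105750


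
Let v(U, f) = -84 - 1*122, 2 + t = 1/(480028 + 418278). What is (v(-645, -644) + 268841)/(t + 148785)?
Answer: 241316432310/133652661599 ≈ 1.8055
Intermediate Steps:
t = -1796611/898306 (t = -2 + 1/(480028 + 418278) = -2 + 1/898306 = -1796611/898306 ≈ -2.0000)
v(U, f) = -206 (v(U, f) = -84 - 122 = -206)
(v(-645, -644) + 268841)/(t + 148785) = (-206 + 268841)/(-1796611/898306 + 148785) = 268635/(133652661599/898306) = 268635*(898306/133652661599) = 241316432310/133652661599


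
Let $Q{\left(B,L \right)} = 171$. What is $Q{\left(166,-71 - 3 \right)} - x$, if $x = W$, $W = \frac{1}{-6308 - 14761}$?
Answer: $\frac{3602800}{21069} \approx 171.0$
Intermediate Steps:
$W = - \frac{1}{21069}$ ($W = \frac{1}{-21069} = - \frac{1}{21069} \approx -4.7463 \cdot 10^{-5}$)
$x = - \frac{1}{21069} \approx -4.7463 \cdot 10^{-5}$
$Q{\left(166,-71 - 3 \right)} - x = 171 - - \frac{1}{21069} = 171 + \frac{1}{21069} = \frac{3602800}{21069}$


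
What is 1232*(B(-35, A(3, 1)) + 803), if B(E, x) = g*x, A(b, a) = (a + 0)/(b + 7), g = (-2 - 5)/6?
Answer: 14837284/15 ≈ 9.8915e+5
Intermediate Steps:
g = -7/6 (g = -7*1/6 = -7/6 ≈ -1.1667)
A(b, a) = a/(7 + b)
B(E, x) = -7*x/6
1232*(B(-35, A(3, 1)) + 803) = 1232*(-7/(6*(7 + 3)) + 803) = 1232*(-7/(6*10) + 803) = 1232*(-7/6*1/10 + 803) = 1232*(-7/60 + 803) = 1232*(48173/60) = 14837284/15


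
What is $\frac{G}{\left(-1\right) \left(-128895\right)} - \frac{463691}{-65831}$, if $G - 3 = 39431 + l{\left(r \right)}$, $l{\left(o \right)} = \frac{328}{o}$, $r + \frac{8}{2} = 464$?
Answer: $\frac{2390599991509}{325269325225} \approx 7.3496$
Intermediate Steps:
$r = 460$ ($r = -4 + 464 = 460$)
$G = \frac{4534992}{115}$ ($G = 3 + \left(39431 + \frac{328}{460}\right) = 3 + \left(39431 + 328 \cdot \frac{1}{460}\right) = 3 + \left(39431 + \frac{82}{115}\right) = 3 + \frac{4534647}{115} = \frac{4534992}{115} \approx 39435.0$)
$\frac{G}{\left(-1\right) \left(-128895\right)} - \frac{463691}{-65831} = \frac{4534992}{115 \left(\left(-1\right) \left(-128895\right)\right)} - \frac{463691}{-65831} = \frac{4534992}{115 \cdot 128895} - - \frac{463691}{65831} = \frac{4534992}{115} \cdot \frac{1}{128895} + \frac{463691}{65831} = \frac{1511664}{4940975} + \frac{463691}{65831} = \frac{2390599991509}{325269325225}$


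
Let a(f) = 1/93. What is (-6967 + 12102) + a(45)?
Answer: 477556/93 ≈ 5135.0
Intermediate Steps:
a(f) = 1/93
(-6967 + 12102) + a(45) = (-6967 + 12102) + 1/93 = 5135 + 1/93 = 477556/93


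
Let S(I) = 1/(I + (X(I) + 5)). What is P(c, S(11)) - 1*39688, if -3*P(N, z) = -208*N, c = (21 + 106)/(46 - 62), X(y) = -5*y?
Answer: -120715/3 ≈ -40238.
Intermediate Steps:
c = -127/16 (c = 127/(-16) = 127*(-1/16) = -127/16 ≈ -7.9375)
S(I) = 1/(5 - 4*I) (S(I) = 1/(I + (-5*I + 5)) = 1/(I + (5 - 5*I)) = 1/(5 - 4*I))
P(N, z) = 208*N/3 (P(N, z) = -(-208)*N/3 = 208*N/3)
P(c, S(11)) - 1*39688 = (208/3)*(-127/16) - 1*39688 = -1651/3 - 39688 = -120715/3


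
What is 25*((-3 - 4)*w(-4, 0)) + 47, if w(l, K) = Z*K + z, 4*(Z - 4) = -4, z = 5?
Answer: -828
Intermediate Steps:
Z = 3 (Z = 4 + (¼)*(-4) = 4 - 1 = 3)
w(l, K) = 5 + 3*K (w(l, K) = 3*K + 5 = 5 + 3*K)
25*((-3 - 4)*w(-4, 0)) + 47 = 25*((-3 - 4)*(5 + 3*0)) + 47 = 25*(-7*(5 + 0)) + 47 = 25*(-7*5) + 47 = 25*(-35) + 47 = -875 + 47 = -828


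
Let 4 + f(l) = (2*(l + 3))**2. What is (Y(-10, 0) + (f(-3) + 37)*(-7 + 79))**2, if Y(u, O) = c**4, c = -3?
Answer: 6036849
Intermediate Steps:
Y(u, O) = 81 (Y(u, O) = (-3)**4 = 81)
f(l) = -4 + (6 + 2*l)**2 (f(l) = -4 + (2*(l + 3))**2 = -4 + (2*(3 + l))**2 = -4 + (6 + 2*l)**2)
(Y(-10, 0) + (f(-3) + 37)*(-7 + 79))**2 = (81 + ((-4 + 4*(3 - 3)**2) + 37)*(-7 + 79))**2 = (81 + ((-4 + 4*0**2) + 37)*72)**2 = (81 + ((-4 + 4*0) + 37)*72)**2 = (81 + ((-4 + 0) + 37)*72)**2 = (81 + (-4 + 37)*72)**2 = (81 + 33*72)**2 = (81 + 2376)**2 = 2457**2 = 6036849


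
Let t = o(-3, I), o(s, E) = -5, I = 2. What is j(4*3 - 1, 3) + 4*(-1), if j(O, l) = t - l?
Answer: -12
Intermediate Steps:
t = -5
j(O, l) = -5 - l
j(4*3 - 1, 3) + 4*(-1) = (-5 - 1*3) + 4*(-1) = (-5 - 3) - 4 = -8 - 4 = -12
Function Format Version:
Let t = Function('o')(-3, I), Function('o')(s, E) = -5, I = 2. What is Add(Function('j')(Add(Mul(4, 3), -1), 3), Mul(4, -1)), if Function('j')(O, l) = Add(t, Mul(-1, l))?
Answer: -12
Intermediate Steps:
t = -5
Function('j')(O, l) = Add(-5, Mul(-1, l))
Add(Function('j')(Add(Mul(4, 3), -1), 3), Mul(4, -1)) = Add(Add(-5, Mul(-1, 3)), Mul(4, -1)) = Add(Add(-5, -3), -4) = Add(-8, -4) = -12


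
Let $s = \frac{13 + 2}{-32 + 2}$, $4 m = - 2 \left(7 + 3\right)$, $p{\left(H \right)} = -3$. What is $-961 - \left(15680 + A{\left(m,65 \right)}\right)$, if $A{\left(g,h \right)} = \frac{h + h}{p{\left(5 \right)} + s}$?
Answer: $- \frac{116227}{7} \approx -16604.0$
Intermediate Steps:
$m = -5$ ($m = \frac{\left(-2\right) \left(7 + 3\right)}{4} = \frac{\left(-2\right) 10}{4} = \frac{1}{4} \left(-20\right) = -5$)
$s = - \frac{1}{2}$ ($s = \frac{15}{-30} = 15 \left(- \frac{1}{30}\right) = - \frac{1}{2} \approx -0.5$)
$A{\left(g,h \right)} = - \frac{4 h}{7}$ ($A{\left(g,h \right)} = \frac{h + h}{-3 - \frac{1}{2}} = \frac{2 h}{- \frac{7}{2}} = 2 h \left(- \frac{2}{7}\right) = - \frac{4 h}{7}$)
$-961 - \left(15680 + A{\left(m,65 \right)}\right) = -961 - \left(15680 - \frac{260}{7}\right) = -961 - \frac{109500}{7} = - \frac{116227}{7}$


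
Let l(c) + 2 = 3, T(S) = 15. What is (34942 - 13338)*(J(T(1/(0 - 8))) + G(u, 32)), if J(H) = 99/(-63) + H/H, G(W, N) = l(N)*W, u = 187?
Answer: 28193220/7 ≈ 4.0276e+6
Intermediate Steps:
l(c) = 1 (l(c) = -2 + 3 = 1)
G(W, N) = W (G(W, N) = 1*W = W)
J(H) = -4/7 (J(H) = 99*(-1/63) + 1 = -11/7 + 1 = -4/7)
(34942 - 13338)*(J(T(1/(0 - 8))) + G(u, 32)) = (34942 - 13338)*(-4/7 + 187) = 21604*(1305/7) = 28193220/7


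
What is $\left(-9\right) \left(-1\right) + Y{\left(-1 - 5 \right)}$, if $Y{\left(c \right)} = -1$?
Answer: $8$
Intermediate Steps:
$\left(-9\right) \left(-1\right) + Y{\left(-1 - 5 \right)} = \left(-9\right) \left(-1\right) - 1 = 9 - 1 = 8$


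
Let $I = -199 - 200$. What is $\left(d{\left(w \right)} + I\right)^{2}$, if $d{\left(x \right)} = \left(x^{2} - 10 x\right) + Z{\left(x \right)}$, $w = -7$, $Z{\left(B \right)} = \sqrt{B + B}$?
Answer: $\left(280 - i \sqrt{14}\right)^{2} \approx 78386.0 - 2095.3 i$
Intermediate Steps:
$Z{\left(B \right)} = \sqrt{2} \sqrt{B}$ ($Z{\left(B \right)} = \sqrt{2 B} = \sqrt{2} \sqrt{B}$)
$I = -399$ ($I = -199 - 200 = -399$)
$d{\left(x \right)} = x^{2} - 10 x + \sqrt{2} \sqrt{x}$ ($d{\left(x \right)} = \left(x^{2} - 10 x\right) + \sqrt{2} \sqrt{x} = x^{2} - 10 x + \sqrt{2} \sqrt{x}$)
$\left(d{\left(w \right)} + I\right)^{2} = \left(\left(\left(-7\right)^{2} - -70 + \sqrt{2} \sqrt{-7}\right) - 399\right)^{2} = \left(\left(49 + 70 + \sqrt{2} i \sqrt{7}\right) - 399\right)^{2} = \left(\left(49 + 70 + i \sqrt{14}\right) - 399\right)^{2} = \left(\left(119 + i \sqrt{14}\right) - 399\right)^{2} = \left(-280 + i \sqrt{14}\right)^{2}$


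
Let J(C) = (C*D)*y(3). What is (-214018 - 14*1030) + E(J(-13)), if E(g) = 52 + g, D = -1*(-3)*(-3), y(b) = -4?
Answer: -228854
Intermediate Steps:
D = -9 (D = 3*(-3) = -9)
J(C) = 36*C (J(C) = (C*(-9))*(-4) = -9*C*(-4) = 36*C)
(-214018 - 14*1030) + E(J(-13)) = (-214018 - 14*1030) + (52 + 36*(-13)) = (-214018 - 1*14420) + (52 - 468) = (-214018 - 14420) - 416 = -228438 - 416 = -228854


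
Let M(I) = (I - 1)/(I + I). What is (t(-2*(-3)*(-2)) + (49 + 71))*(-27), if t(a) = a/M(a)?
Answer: -34344/13 ≈ -2641.8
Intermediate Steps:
M(I) = (-1 + I)/(2*I) (M(I) = (-1 + I)/((2*I)) = (-1 + I)*(1/(2*I)) = (-1 + I)/(2*I))
t(a) = 2*a²/(-1 + a) (t(a) = a/(((-1 + a)/(2*a))) = a*(2*a/(-1 + a)) = 2*a²/(-1 + a))
(t(-2*(-3)*(-2)) + (49 + 71))*(-27) = (2*(-2*(-3)*(-2))²/(-1 - 2*(-3)*(-2)) + (49 + 71))*(-27) = (2*(6*(-2))²/(-1 + 6*(-2)) + 120)*(-27) = (2*(-12)²/(-1 - 12) + 120)*(-27) = (2*144/(-13) + 120)*(-27) = (2*144*(-1/13) + 120)*(-27) = (-288/13 + 120)*(-27) = (1272/13)*(-27) = -34344/13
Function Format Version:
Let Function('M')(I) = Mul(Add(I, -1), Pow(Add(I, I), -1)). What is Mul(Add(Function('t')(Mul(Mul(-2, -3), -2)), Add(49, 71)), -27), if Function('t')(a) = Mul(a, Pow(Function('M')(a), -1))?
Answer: Rational(-34344, 13) ≈ -2641.8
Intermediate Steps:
Function('M')(I) = Mul(Rational(1, 2), Pow(I, -1), Add(-1, I)) (Function('M')(I) = Mul(Add(-1, I), Pow(Mul(2, I), -1)) = Mul(Add(-1, I), Mul(Rational(1, 2), Pow(I, -1))) = Mul(Rational(1, 2), Pow(I, -1), Add(-1, I)))
Function('t')(a) = Mul(2, Pow(a, 2), Pow(Add(-1, a), -1)) (Function('t')(a) = Mul(a, Pow(Mul(Rational(1, 2), Pow(a, -1), Add(-1, a)), -1)) = Mul(a, Mul(2, a, Pow(Add(-1, a), -1))) = Mul(2, Pow(a, 2), Pow(Add(-1, a), -1)))
Mul(Add(Function('t')(Mul(Mul(-2, -3), -2)), Add(49, 71)), -27) = Mul(Add(Mul(2, Pow(Mul(Mul(-2, -3), -2), 2), Pow(Add(-1, Mul(Mul(-2, -3), -2)), -1)), Add(49, 71)), -27) = Mul(Add(Mul(2, Pow(Mul(6, -2), 2), Pow(Add(-1, Mul(6, -2)), -1)), 120), -27) = Mul(Add(Mul(2, Pow(-12, 2), Pow(Add(-1, -12), -1)), 120), -27) = Mul(Add(Mul(2, 144, Pow(-13, -1)), 120), -27) = Mul(Add(Mul(2, 144, Rational(-1, 13)), 120), -27) = Mul(Add(Rational(-288, 13), 120), -27) = Mul(Rational(1272, 13), -27) = Rational(-34344, 13)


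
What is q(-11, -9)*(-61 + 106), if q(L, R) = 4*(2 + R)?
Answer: -1260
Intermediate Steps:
q(L, R) = 8 + 4*R
q(-11, -9)*(-61 + 106) = (8 + 4*(-9))*(-61 + 106) = (8 - 36)*45 = -28*45 = -1260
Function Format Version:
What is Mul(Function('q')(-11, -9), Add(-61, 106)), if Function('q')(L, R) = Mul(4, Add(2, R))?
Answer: -1260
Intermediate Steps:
Function('q')(L, R) = Add(8, Mul(4, R))
Mul(Function('q')(-11, -9), Add(-61, 106)) = Mul(Add(8, Mul(4, -9)), Add(-61, 106)) = Mul(Add(8, -36), 45) = Mul(-28, 45) = -1260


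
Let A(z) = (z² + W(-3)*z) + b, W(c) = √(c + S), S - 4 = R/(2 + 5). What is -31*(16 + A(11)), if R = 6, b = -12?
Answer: -3875 - 341*√91/7 ≈ -4339.7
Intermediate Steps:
S = 34/7 (S = 4 + 6/(2 + 5) = 4 + 6/7 = 34/7 ≈ 4.8571)
W(c) = √(34/7 + c) (W(c) = √(c + 34/7) = √(34/7 + c))
A(z) = -12 + z² + z*√91/7 (A(z) = (z² + (√(238 + 49*(-3))/7)*z) - 12 = (z² + (√(238 - 147)/7)*z) - 12 = (z² + (√91/7)*z) - 12 = (z² + z*√91/7) - 12 = -12 + z² + z*√91/7)
-31*(16 + A(11)) = -31*(16 + (-12 + 11² + (⅐)*11*√91)) = -31*(16 + (-12 + 121 + 11*√91/7)) = -31*(16 + (109 + 11*√91/7)) = -31*(125 + 11*√91/7) = -3875 - 341*√91/7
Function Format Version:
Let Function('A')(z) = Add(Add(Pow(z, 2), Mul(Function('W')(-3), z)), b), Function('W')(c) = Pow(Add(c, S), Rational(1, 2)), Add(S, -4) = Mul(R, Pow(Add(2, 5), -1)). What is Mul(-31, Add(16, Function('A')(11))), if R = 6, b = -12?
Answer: Add(-3875, Mul(Rational(-341, 7), Pow(91, Rational(1, 2)))) ≈ -4339.7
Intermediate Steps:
S = Rational(34, 7) (S = Add(4, Mul(6, Pow(Add(2, 5), -1))) = Add(4, Mul(6, Pow(7, -1))) = Add(4, Mul(6, Rational(1, 7))) = Add(4, Rational(6, 7)) = Rational(34, 7) ≈ 4.8571)
Function('W')(c) = Pow(Add(Rational(34, 7), c), Rational(1, 2)) (Function('W')(c) = Pow(Add(c, Rational(34, 7)), Rational(1, 2)) = Pow(Add(Rational(34, 7), c), Rational(1, 2)))
Function('A')(z) = Add(-12, Pow(z, 2), Mul(Rational(1, 7), z, Pow(91, Rational(1, 2)))) (Function('A')(z) = Add(Add(Pow(z, 2), Mul(Mul(Rational(1, 7), Pow(Add(238, Mul(49, -3)), Rational(1, 2))), z)), -12) = Add(Add(Pow(z, 2), Mul(Mul(Rational(1, 7), Pow(Add(238, -147), Rational(1, 2))), z)), -12) = Add(Add(Pow(z, 2), Mul(Mul(Rational(1, 7), Pow(91, Rational(1, 2))), z)), -12) = Add(Add(Pow(z, 2), Mul(Rational(1, 7), z, Pow(91, Rational(1, 2)))), -12) = Add(-12, Pow(z, 2), Mul(Rational(1, 7), z, Pow(91, Rational(1, 2)))))
Mul(-31, Add(16, Function('A')(11))) = Mul(-31, Add(16, Add(-12, Pow(11, 2), Mul(Rational(1, 7), 11, Pow(91, Rational(1, 2)))))) = Mul(-31, Add(16, Add(-12, 121, Mul(Rational(11, 7), Pow(91, Rational(1, 2)))))) = Mul(-31, Add(16, Add(109, Mul(Rational(11, 7), Pow(91, Rational(1, 2)))))) = Mul(-31, Add(125, Mul(Rational(11, 7), Pow(91, Rational(1, 2))))) = Add(-3875, Mul(Rational(-341, 7), Pow(91, Rational(1, 2))))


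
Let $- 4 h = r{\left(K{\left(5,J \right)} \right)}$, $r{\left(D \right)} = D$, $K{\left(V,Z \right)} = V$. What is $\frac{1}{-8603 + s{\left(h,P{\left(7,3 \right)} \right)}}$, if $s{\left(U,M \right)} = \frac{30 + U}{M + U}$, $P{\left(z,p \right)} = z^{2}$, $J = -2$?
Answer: $- \frac{191}{1643058} \approx -0.00011625$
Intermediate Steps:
$h = - \frac{5}{4}$ ($h = \left(- \frac{1}{4}\right) 5 = - \frac{5}{4} \approx -1.25$)
$s{\left(U,M \right)} = \frac{30 + U}{M + U}$
$\frac{1}{-8603 + s{\left(h,P{\left(7,3 \right)} \right)}} = \frac{1}{-8603 + \frac{30 - \frac{5}{4}}{7^{2} - \frac{5}{4}}} = \frac{1}{-8603 + \frac{1}{49 - \frac{5}{4}} \cdot \frac{115}{4}} = \frac{1}{-8603 + \frac{1}{\frac{191}{4}} \cdot \frac{115}{4}} = \frac{1}{-8603 + \frac{4}{191} \cdot \frac{115}{4}} = \frac{1}{-8603 + \frac{115}{191}} = \frac{1}{- \frac{1643058}{191}} = - \frac{191}{1643058}$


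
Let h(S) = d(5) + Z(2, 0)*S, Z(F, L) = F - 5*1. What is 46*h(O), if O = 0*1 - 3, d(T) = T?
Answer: 644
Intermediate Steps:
Z(F, L) = -5 + F (Z(F, L) = F - 5 = -5 + F)
O = -3 (O = 0 - 3 = -3)
h(S) = 5 - 3*S (h(S) = 5 + (-5 + 2)*S = 5 - 3*S)
46*h(O) = 46*(5 - 3*(-3)) = 46*(5 + 9) = 46*14 = 644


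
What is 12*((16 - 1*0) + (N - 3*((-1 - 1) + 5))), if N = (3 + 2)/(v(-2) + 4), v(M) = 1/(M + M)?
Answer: 100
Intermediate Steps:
v(M) = 1/(2*M)
N = 4/3 (N = (3 + 2)/((½)/(-2) + 4) = 5/((½)*(-½) + 4) = 5/(-¼ + 4) = 5/(15/4) = 5*(4/15) = 4/3 ≈ 1.3333)
12*((16 - 1*0) + (N - 3*((-1 - 1) + 5))) = 12*((16 - 1*0) + (4/3 - 3*((-1 - 1) + 5))) = 12*((16 + 0) + (4/3 - 3*(-2 + 5))) = 12*(16 + (4/3 - 3*3)) = 12*(16 + (4/3 - 9)) = 12*(16 - 23/3) = 12*(25/3) = 100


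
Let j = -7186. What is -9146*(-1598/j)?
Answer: -7307654/3593 ≈ -2033.9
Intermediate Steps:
-9146*(-1598/j) = -9146/((-7186/(-1598))) = -9146/((-7186*(-1/1598))) = -9146/3593/799 = -9146*799/3593 = -7307654/3593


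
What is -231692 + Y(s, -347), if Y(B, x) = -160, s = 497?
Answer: -231852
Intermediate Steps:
-231692 + Y(s, -347) = -231692 - 160 = -231852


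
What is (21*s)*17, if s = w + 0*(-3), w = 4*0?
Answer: 0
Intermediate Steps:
w = 0
s = 0 (s = 0 + 0*(-3) = 0 + 0 = 0)
(21*s)*17 = (21*0)*17 = 0*17 = 0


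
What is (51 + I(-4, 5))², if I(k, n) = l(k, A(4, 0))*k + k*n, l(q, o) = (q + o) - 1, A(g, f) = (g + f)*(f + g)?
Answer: 169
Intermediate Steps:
A(g, f) = (f + g)² (A(g, f) = (f + g)*(f + g) = (f + g)²)
l(q, o) = -1 + o + q (l(q, o) = (o + q) - 1 = -1 + o + q)
I(k, n) = k*n + k*(15 + k) (I(k, n) = (-1 + (0 + 4)² + k)*k + k*n = (-1 + 4² + k)*k + k*n = (-1 + 16 + k)*k + k*n = (15 + k)*k + k*n = k*(15 + k) + k*n = k*n + k*(15 + k))
(51 + I(-4, 5))² = (51 - 4*(15 - 4 + 5))² = (51 - 4*16)² = (51 - 64)² = (-13)² = 169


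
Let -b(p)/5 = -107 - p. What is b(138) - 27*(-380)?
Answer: 11485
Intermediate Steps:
b(p) = 535 + 5*p (b(p) = -5*(-107 - p) = 535 + 5*p)
b(138) - 27*(-380) = (535 + 5*138) - 27*(-380) = (535 + 690) + 10260 = 1225 + 10260 = 11485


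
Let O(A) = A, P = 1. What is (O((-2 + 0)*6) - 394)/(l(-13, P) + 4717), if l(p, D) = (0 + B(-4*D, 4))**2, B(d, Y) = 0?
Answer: -406/4717 ≈ -0.086072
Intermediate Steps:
l(p, D) = 0 (l(p, D) = (0 + 0)**2 = 0**2 = 0)
(O((-2 + 0)*6) - 394)/(l(-13, P) + 4717) = ((-2 + 0)*6 - 394)/(0 + 4717) = (-2*6 - 394)/4717 = (-12 - 394)*(1/4717) = -406*1/4717 = -406/4717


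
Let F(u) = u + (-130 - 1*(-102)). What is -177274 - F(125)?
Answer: -177371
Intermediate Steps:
F(u) = -28 + u (F(u) = u + (-130 + 102) = u - 28 = -28 + u)
-177274 - F(125) = -177274 - (-28 + 125) = -177274 - 1*97 = -177274 - 97 = -177371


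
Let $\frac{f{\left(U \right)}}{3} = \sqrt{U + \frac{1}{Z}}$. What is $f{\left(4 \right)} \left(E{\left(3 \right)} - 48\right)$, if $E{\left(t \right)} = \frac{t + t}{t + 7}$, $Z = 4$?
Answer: $- \frac{711 \sqrt{17}}{10} \approx -293.15$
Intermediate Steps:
$E{\left(t \right)} = \frac{2 t}{7 + t}$
$f{\left(U \right)} = 3 \sqrt{\frac{1}{4} + U}$ ($f{\left(U \right)} = 3 \sqrt{U + \frac{1}{4}} = 3 \sqrt{\frac{1}{4} + U}$)
$f{\left(4 \right)} \left(E{\left(3 \right)} - 48\right) = \frac{3 \sqrt{1 + 4 \cdot 4}}{2} \left(2 \cdot 3 \frac{1}{7 + 3} - 48\right) = \frac{3 \sqrt{1 + 16}}{2} \left(2 \cdot 3 \cdot \frac{1}{10} - 48\right) = \frac{3 \sqrt{17}}{2} \left(2 \cdot 3 \cdot \frac{1}{10} - 48\right) = \frac{3 \sqrt{17}}{2} \left(\frac{3}{5} - 48\right) = \frac{3 \sqrt{17}}{2} \left(- \frac{237}{5}\right) = - \frac{711 \sqrt{17}}{10}$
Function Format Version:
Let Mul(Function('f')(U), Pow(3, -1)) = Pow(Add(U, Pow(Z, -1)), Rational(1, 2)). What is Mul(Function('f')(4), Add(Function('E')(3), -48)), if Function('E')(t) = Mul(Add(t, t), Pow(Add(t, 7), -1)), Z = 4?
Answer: Mul(Rational(-711, 10), Pow(17, Rational(1, 2))) ≈ -293.15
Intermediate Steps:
Function('E')(t) = Mul(2, t, Pow(Add(7, t), -1)) (Function('E')(t) = Mul(Mul(2, t), Pow(Add(7, t), -1)) = Mul(2, t, Pow(Add(7, t), -1)))
Function('f')(U) = Mul(3, Pow(Add(Rational(1, 4), U), Rational(1, 2))) (Function('f')(U) = Mul(3, Pow(Add(U, Pow(4, -1)), Rational(1, 2))) = Mul(3, Pow(Add(U, Rational(1, 4)), Rational(1, 2))) = Mul(3, Pow(Add(Rational(1, 4), U), Rational(1, 2))))
Mul(Function('f')(4), Add(Function('E')(3), -48)) = Mul(Mul(Rational(3, 2), Pow(Add(1, Mul(4, 4)), Rational(1, 2))), Add(Mul(2, 3, Pow(Add(7, 3), -1)), -48)) = Mul(Mul(Rational(3, 2), Pow(Add(1, 16), Rational(1, 2))), Add(Mul(2, 3, Pow(10, -1)), -48)) = Mul(Mul(Rational(3, 2), Pow(17, Rational(1, 2))), Add(Mul(2, 3, Rational(1, 10)), -48)) = Mul(Mul(Rational(3, 2), Pow(17, Rational(1, 2))), Add(Rational(3, 5), -48)) = Mul(Mul(Rational(3, 2), Pow(17, Rational(1, 2))), Rational(-237, 5)) = Mul(Rational(-711, 10), Pow(17, Rational(1, 2)))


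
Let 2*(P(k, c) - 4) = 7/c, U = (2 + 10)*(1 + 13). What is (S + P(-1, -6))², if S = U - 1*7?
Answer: 3892729/144 ≈ 27033.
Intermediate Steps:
U = 168 (U = 12*14 = 168)
P(k, c) = 4 + 7/(2*c) (P(k, c) = 4 + (7/c)/2 = 4 + 7/(2*c))
S = 161 (S = 168 - 1*7 = 168 - 7 = 161)
(S + P(-1, -6))² = (161 + (4 + (7/2)/(-6)))² = (161 + (4 + (7/2)*(-⅙)))² = (161 + (4 - 7/12))² = (161 + 41/12)² = (1973/12)² = 3892729/144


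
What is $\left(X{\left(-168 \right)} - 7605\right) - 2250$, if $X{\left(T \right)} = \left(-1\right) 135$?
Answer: $-9990$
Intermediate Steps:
$X{\left(T \right)} = -135$
$\left(X{\left(-168 \right)} - 7605\right) - 2250 = \left(-135 - 7605\right) - 2250 = -7740 - 2250 = -9990$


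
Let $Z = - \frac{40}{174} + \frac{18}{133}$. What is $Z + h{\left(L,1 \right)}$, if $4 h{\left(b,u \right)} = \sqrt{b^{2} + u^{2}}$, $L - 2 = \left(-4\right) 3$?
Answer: $- \frac{1094}{11571} + \frac{\sqrt{101}}{4} \approx 2.4179$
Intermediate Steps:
$L = -10$ ($L = 2 - 12 = -10$)
$Z = - \frac{1094}{11571}$ ($Z = \left(-40\right) \frac{1}{174} + 18 \cdot \frac{1}{133} = - \frac{20}{87} + \frac{18}{133} = - \frac{1094}{11571} \approx -0.094547$)
$h{\left(b,u \right)} = \frac{\sqrt{b^{2} + u^{2}}}{4}$
$Z + h{\left(L,1 \right)} = - \frac{1094}{11571} + \frac{\sqrt{\left(-10\right)^{2} + 1^{2}}}{4} = - \frac{1094}{11571} + \frac{\sqrt{100 + 1}}{4} = - \frac{1094}{11571} + \frac{\sqrt{101}}{4}$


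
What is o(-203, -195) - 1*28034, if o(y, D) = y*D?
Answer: 11551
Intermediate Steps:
o(y, D) = D*y
o(-203, -195) - 1*28034 = -195*(-203) - 1*28034 = 39585 - 28034 = 11551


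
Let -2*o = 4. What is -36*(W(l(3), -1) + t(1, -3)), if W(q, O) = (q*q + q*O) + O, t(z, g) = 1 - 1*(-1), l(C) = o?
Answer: -252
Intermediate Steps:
o = -2 (o = -½*4 = -2)
l(C) = -2
t(z, g) = 2 (t(z, g) = 1 + 1 = 2)
W(q, O) = O + q² + O*q (W(q, O) = (q² + O*q) + O = O + q² + O*q)
-36*(W(l(3), -1) + t(1, -3)) = -36*((-1 + (-2)² - 1*(-2)) + 2) = -36*((-1 + 4 + 2) + 2) = -36*(5 + 2) = -36*7 = -252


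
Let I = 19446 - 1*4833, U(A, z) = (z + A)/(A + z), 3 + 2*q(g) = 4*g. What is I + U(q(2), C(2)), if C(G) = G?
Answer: 14614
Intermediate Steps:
q(g) = -3/2 + 2*g (q(g) = -3/2 + (4*g)/2 = -3/2 + 2*g)
U(A, z) = 1 (U(A, z) = (A + z)/(A + z) = 1)
I = 14613 (I = 19446 - 4833 = 14613)
I + U(q(2), C(2)) = 14613 + 1 = 14614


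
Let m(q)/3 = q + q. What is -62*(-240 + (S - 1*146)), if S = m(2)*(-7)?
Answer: 29140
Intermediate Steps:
m(q) = 6*q (m(q) = 3*(q + q) = 3*(2*q) = 6*q)
S = -84 (S = (6*2)*(-7) = 12*(-7) = -84)
-62*(-240 + (S - 1*146)) = -62*(-240 + (-84 - 1*146)) = -62*(-240 + (-84 - 146)) = -62*(-240 - 230) = -62*(-470) = 29140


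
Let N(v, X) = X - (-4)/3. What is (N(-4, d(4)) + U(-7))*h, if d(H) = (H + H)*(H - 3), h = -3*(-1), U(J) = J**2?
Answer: 175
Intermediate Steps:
h = 3
d(H) = 2*H*(-3 + H) (d(H) = (2*H)*(-3 + H) = 2*H*(-3 + H))
N(v, X) = 4/3 + X (N(v, X) = X - (-4)/3 = X - 1*(-4/3) = X + 4/3 = 4/3 + X)
(N(-4, d(4)) + U(-7))*h = ((4/3 + 2*4*(-3 + 4)) + (-7)**2)*3 = ((4/3 + 2*4*1) + 49)*3 = ((4/3 + 8) + 49)*3 = (28/3 + 49)*3 = (175/3)*3 = 175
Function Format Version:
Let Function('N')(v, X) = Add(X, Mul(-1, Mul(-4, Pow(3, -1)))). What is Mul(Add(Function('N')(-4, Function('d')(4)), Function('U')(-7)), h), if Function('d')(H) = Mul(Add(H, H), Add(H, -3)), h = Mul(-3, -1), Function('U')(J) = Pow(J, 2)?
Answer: 175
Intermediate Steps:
h = 3
Function('d')(H) = Mul(2, H, Add(-3, H)) (Function('d')(H) = Mul(Mul(2, H), Add(-3, H)) = Mul(2, H, Add(-3, H)))
Function('N')(v, X) = Add(Rational(4, 3), X) (Function('N')(v, X) = Add(X, Mul(-1, Mul(-4, Rational(1, 3)))) = Add(X, Mul(-1, Rational(-4, 3))) = Add(X, Rational(4, 3)) = Add(Rational(4, 3), X))
Mul(Add(Function('N')(-4, Function('d')(4)), Function('U')(-7)), h) = Mul(Add(Add(Rational(4, 3), Mul(2, 4, Add(-3, 4))), Pow(-7, 2)), 3) = Mul(Add(Add(Rational(4, 3), Mul(2, 4, 1)), 49), 3) = Mul(Add(Add(Rational(4, 3), 8), 49), 3) = Mul(Add(Rational(28, 3), 49), 3) = Mul(Rational(175, 3), 3) = 175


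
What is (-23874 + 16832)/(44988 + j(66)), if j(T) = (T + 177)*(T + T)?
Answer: -3521/38532 ≈ -0.091379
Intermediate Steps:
j(T) = 2*T*(177 + T) (j(T) = (177 + T)*(2*T) = 2*T*(177 + T))
(-23874 + 16832)/(44988 + j(66)) = (-23874 + 16832)/(44988 + 2*66*(177 + 66)) = -7042/(44988 + 2*66*243) = -7042/(44988 + 32076) = -7042/77064 = -7042*1/77064 = -3521/38532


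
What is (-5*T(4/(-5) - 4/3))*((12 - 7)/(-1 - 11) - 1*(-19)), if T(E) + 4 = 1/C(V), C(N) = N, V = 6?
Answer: 25645/72 ≈ 356.18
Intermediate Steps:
T(E) = -23/6 (T(E) = -4 + 1/6 = -4 + ⅙ = -23/6)
(-5*T(4/(-5) - 4/3))*((12 - 7)/(-1 - 11) - 1*(-19)) = (-5*(-23/6))*((12 - 7)/(-1 - 11) - 1*(-19)) = 115*(5/(-12) + 19)/6 = 115*(5*(-1/12) + 19)/6 = 115*(-5/12 + 19)/6 = (115/6)*(223/12) = 25645/72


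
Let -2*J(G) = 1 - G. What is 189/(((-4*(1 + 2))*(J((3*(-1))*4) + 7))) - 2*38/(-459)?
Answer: -28765/918 ≈ -31.334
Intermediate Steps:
J(G) = -1/2 + G/2 (J(G) = -(1 - G)/2 = -1/2 + G/2)
189/(((-4*(1 + 2))*(J((3*(-1))*4) + 7))) - 2*38/(-459) = 189/(((-4*(1 + 2))*((-1/2 + ((3*(-1))*4)/2) + 7))) - 2*38/(-459) = 189/(((-4*3)*((-1/2 + (-3*4)/2) + 7))) - 76*(-1/459) = 189/((-12*((-1/2 + (1/2)*(-12)) + 7))) + 76/459 = 189/((-12*((-1/2 - 6) + 7))) + 76/459 = 189/((-12*(-13/2 + 7))) + 76/459 = 189/((-12*1/2)) + 76/459 = 189/(-6) + 76/459 = 189*(-1/6) + 76/459 = -63/2 + 76/459 = -28765/918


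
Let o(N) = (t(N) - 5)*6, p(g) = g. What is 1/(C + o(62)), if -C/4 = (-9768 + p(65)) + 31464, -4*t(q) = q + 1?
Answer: -2/174337 ≈ -1.1472e-5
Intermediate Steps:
t(q) = -1/4 - q/4 (t(q) = -(q + 1)/4 = -(1 + q)/4 = -1/4 - q/4)
o(N) = -63/2 - 3*N/2 (o(N) = ((-1/4 - N/4) - 5)*6 = (-21/4 - N/4)*6 = -63/2 - 3*N/2)
C = -87044 (C = -4*((-9768 + 65) + 31464) = -4*(-9703 + 31464) = -4*21761 = -87044)
1/(C + o(62)) = 1/(-87044 + (-63/2 - 3/2*62)) = 1/(-87044 + (-63/2 - 93)) = 1/(-87044 - 249/2) = 1/(-174337/2) = -2/174337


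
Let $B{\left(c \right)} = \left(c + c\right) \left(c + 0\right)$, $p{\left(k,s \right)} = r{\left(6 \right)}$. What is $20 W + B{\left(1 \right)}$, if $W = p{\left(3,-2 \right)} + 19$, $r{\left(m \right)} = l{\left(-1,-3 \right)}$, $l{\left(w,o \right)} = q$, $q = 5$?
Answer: $482$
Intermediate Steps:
$l{\left(w,o \right)} = 5$
$r{\left(m \right)} = 5$
$p{\left(k,s \right)} = 5$
$W = 24$ ($W = 5 + 19 = 24$)
$B{\left(c \right)} = 2 c^{2}$ ($B{\left(c \right)} = 2 c c = 2 c^{2}$)
$20 W + B{\left(1 \right)} = 20 \cdot 24 + 2 \cdot 1^{2} = 480 + 2 \cdot 1 = 480 + 2 = 482$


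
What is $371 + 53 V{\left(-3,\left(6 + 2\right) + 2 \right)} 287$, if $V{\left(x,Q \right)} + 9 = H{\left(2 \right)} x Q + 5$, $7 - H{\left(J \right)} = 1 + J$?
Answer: $-1885793$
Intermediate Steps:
$H{\left(J \right)} = 6 - J$ ($H{\left(J \right)} = 7 - \left(1 + J\right) = 6 - J$)
$V{\left(x,Q \right)} = -4 + 4 Q x$ ($V{\left(x,Q \right)} = -9 + \left(\left(6 - 2\right) x Q + 5\right) = -9 + \left(4 x Q + 5\right) = -9 + \left(4 Q x + 5\right) = -9 + \left(5 + 4 Q x\right) = -4 + 4 Q x$)
$371 + 53 V{\left(-3,\left(6 + 2\right) + 2 \right)} 287 = 371 + 53 \left(-4 + 4 \left(\left(6 + 2\right) + 2\right) \left(-3\right)\right) 287 = 371 + 53 \left(-4 + 4 \left(8 + 2\right) \left(-3\right)\right) 287 = 371 + 53 \left(-4 + 4 \cdot 10 \left(-3\right)\right) 287 = 371 + 53 \left(-4 - 120\right) 287 = 371 + 53 \left(-124\right) 287 = 371 - 1886164 = -1885793$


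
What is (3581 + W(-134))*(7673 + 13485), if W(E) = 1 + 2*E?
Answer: 70117612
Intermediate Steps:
(3581 + W(-134))*(7673 + 13485) = (3581 + (1 + 2*(-134)))*(7673 + 13485) = (3581 + (1 - 268))*21158 = (3581 - 267)*21158 = 3314*21158 = 70117612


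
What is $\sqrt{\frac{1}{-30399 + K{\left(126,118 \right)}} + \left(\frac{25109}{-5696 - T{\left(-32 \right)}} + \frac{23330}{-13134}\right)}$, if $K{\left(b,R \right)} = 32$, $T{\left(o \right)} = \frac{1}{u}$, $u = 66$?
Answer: $\frac{4 i \sqrt{2172466749985899500211097965}}{74969389998393} \approx 2.4869 i$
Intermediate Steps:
$T{\left(o \right)} = \frac{1}{66}$
$\sqrt{\frac{1}{-30399 + K{\left(126,118 \right)}} + \left(\frac{25109}{-5696 - T{\left(-32 \right)}} + \frac{23330}{-13134}\right)} = \sqrt{\frac{1}{-30399 + 32} + \left(\frac{25109}{-5696 - \frac{1}{66}} + \frac{23330}{-13134}\right)} = \sqrt{\frac{1}{-30367} + \left(\frac{25109}{-5696 - \frac{1}{66}} + 23330 \left(- \frac{1}{13134}\right)\right)} = \sqrt{- \frac{1}{30367} + \left(\frac{25109}{- \frac{375937}{66}} - \frac{11665}{6567}\right)} = \sqrt{- \frac{1}{30367} + \left(25109 \left(- \frac{66}{375937}\right) - \frac{11665}{6567}\right)} = \sqrt{- \frac{1}{30367} - \frac{15268098103}{2468778279}} = \sqrt{- \frac{463648803872080}{74969389998393}} = \frac{4 i \sqrt{2172466749985899500211097965}}{74969389998393}$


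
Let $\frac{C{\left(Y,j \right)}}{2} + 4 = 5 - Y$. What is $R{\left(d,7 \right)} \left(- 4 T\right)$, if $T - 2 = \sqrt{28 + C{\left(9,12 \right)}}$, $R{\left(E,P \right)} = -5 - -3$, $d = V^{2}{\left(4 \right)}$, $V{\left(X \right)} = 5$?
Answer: $16 + 16 \sqrt{3} \approx 43.713$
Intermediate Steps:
$C{\left(Y,j \right)} = 2 - 2 Y$ ($C{\left(Y,j \right)} = -8 + 2 \left(5 - Y\right) = -8 - \left(-10 + 2 Y\right) = 2 - 2 Y$)
$d = 25$ ($d = 5^{2} = 25$)
$R{\left(E,P \right)} = -2$ ($R{\left(E,P \right)} = -5 + 3 = -2$)
$T = 2 + 2 \sqrt{3}$ ($T = 2 + \sqrt{28 + \left(2 - 18\right)} = 2 + \sqrt{28 - 16} = 2 + \sqrt{12} = 2 + 2 \sqrt{3} \approx 5.4641$)
$R{\left(d,7 \right)} \left(- 4 T\right) = - 2 \left(- 4 \left(2 + 2 \sqrt{3}\right)\right) = - 2 \left(-8 - 8 \sqrt{3}\right) = 16 + 16 \sqrt{3}$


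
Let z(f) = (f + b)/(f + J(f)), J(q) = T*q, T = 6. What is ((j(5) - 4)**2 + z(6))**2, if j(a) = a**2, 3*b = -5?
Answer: 3089025241/15876 ≈ 1.9457e+5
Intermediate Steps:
b = -5/3 (b = (1/3)*(-5) = -5/3 ≈ -1.6667)
J(q) = 6*q
z(f) = (-5/3 + f)/(7*f) (z(f) = (f - 5/3)/(f + 6*f) = (-5/3 + f)/((7*f)) = (-5/3 + f)*(1/(7*f)) = (-5/3 + f)/(7*f))
((j(5) - 4)**2 + z(6))**2 = ((5**2 - 4)**2 + (1/21)*(-5 + 3*6)/6)**2 = ((25 - 4)**2 + (1/21)*(1/6)*(-5 + 18))**2 = (21**2 + (1/21)*(1/6)*13)**2 = (441 + 13/126)**2 = (55579/126)**2 = 3089025241/15876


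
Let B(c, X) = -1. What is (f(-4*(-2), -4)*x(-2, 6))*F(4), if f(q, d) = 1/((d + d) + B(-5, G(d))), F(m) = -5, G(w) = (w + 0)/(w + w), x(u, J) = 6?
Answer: 10/3 ≈ 3.3333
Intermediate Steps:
G(w) = ½ (G(w) = w/((2*w)) = w*(1/(2*w)) = ½)
f(q, d) = 1/(-1 + 2*d) (f(q, d) = 1/((d + d) - 1) = 1/(2*d - 1) = 1/(-1 + 2*d))
(f(-4*(-2), -4)*x(-2, 6))*F(4) = (6/(-1 + 2*(-4)))*(-5) = (6/(-1 - 8))*(-5) = (6/(-9))*(-5) = -⅑*6*(-5) = -⅔*(-5) = 10/3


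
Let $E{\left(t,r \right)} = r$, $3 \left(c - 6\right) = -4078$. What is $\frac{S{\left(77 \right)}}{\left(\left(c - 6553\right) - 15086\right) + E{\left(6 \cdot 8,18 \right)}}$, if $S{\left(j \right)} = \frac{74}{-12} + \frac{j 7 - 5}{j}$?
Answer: $- \frac{355}{10614142} \approx -3.3446 \cdot 10^{-5}$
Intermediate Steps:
$c = - \frac{4060}{3}$ ($c = 6 + \frac{1}{3} \left(-4078\right) = 6 - \frac{4078}{3} = - \frac{4060}{3} \approx -1353.3$)
$S{\left(j \right)} = - \frac{37}{6} + \frac{-5 + 7 j}{j}$ ($S{\left(j \right)} = 74 \left(- \frac{1}{12}\right) + \frac{7 j - 5}{j} = - \frac{37}{6} + \frac{-5 + 7 j}{j}$)
$\frac{S{\left(77 \right)}}{\left(\left(c - 6553\right) - 15086\right) + E{\left(6 \cdot 8,18 \right)}} = \frac{\frac{5}{6} - \frac{5}{77}}{\left(\left(- \frac{4060}{3} - 6553\right) - 15086\right) + 18} = \frac{\frac{5}{6} - \frac{5}{77}}{\left(- \frac{23719}{3} - 15086\right) + 18} = \frac{\frac{5}{6} - \frac{5}{77}}{- \frac{68977}{3} + 18} = \frac{355}{462 \left(- \frac{68923}{3}\right)} = \frac{355}{462} \left(- \frac{3}{68923}\right) = - \frac{355}{10614142}$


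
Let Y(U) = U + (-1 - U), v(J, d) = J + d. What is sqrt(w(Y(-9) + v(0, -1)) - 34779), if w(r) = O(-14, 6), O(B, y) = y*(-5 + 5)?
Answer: I*sqrt(34779) ≈ 186.49*I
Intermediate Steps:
Y(U) = -1
O(B, y) = 0 (O(B, y) = y*0 = 0)
w(r) = 0
sqrt(w(Y(-9) + v(0, -1)) - 34779) = sqrt(0 - 34779) = sqrt(-34779) = I*sqrt(34779)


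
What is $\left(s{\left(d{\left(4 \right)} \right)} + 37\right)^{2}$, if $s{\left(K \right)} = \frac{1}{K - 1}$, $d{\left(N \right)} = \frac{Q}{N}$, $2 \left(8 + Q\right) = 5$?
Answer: $\frac{483025}{361} \approx 1338.0$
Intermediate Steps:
$Q = - \frac{11}{2}$ ($Q = -8 + \frac{1}{2} \cdot 5 = -8 + \frac{5}{2} = - \frac{11}{2} \approx -5.5$)
$d{\left(N \right)} = - \frac{11}{2 N}$
$s{\left(K \right)} = \frac{1}{-1 + K}$
$\left(s{\left(d{\left(4 \right)} \right)} + 37\right)^{2} = \left(\frac{1}{-1 - \frac{11}{2 \cdot 4}} + 37\right)^{2} = \left(\frac{1}{-1 - \frac{11}{8}} + 37\right)^{2} = \left(\frac{1}{- \frac{19}{8}} + 37\right)^{2} = \left(- \frac{8}{19} + 37\right)^{2} = \left(\frac{695}{19}\right)^{2} = \frac{483025}{361}$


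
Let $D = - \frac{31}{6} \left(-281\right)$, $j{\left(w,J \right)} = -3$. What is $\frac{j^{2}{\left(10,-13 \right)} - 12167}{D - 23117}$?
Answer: $\frac{72948}{129991} \approx 0.56118$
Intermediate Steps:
$D = \frac{8711}{6}$ ($D = \left(-31\right) \frac{1}{6} \left(-281\right) = \left(- \frac{31}{6}\right) \left(-281\right) = \frac{8711}{6} \approx 1451.8$)
$\frac{j^{2}{\left(10,-13 \right)} - 12167}{D - 23117} = \frac{\left(-3\right)^{2} - 12167}{\frac{8711}{6} - 23117} = \frac{9 - 12167}{- \frac{129991}{6}} = \left(-12158\right) \left(- \frac{6}{129991}\right) = \frac{72948}{129991}$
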